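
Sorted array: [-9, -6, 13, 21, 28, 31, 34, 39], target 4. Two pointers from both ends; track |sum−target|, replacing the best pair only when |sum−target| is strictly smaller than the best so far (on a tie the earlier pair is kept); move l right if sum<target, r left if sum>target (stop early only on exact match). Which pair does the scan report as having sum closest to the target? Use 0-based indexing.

[0,7] -9+39=30 d=26 * → r--
[0,6] -9+34=25 d=21 * → r--
[0,5] -9+31=22 d=18 * → r--
[0,4] -9+28=19 d=15 * → r--
[0,3] -9+21=12 d=8 * → r--
[0,2] -9+13=4 d=0 * → stop

pair (-9, 13) with sum 4 (|Δ|=0)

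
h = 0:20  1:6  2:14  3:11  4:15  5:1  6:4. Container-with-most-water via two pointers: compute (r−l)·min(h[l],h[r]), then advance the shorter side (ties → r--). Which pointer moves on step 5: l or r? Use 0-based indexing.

l=0 r=6: min(20,4)*6=24 best=24 *, r--
l=0 r=5: min(20,1)*5=5 best=24, r--
l=0 r=4: min(20,15)*4=60 best=60 *, r--
l=0 r=3: min(20,11)*3=33 best=60, r--
l=0 r=2: min(20,14)*2=28 best=60, r--

r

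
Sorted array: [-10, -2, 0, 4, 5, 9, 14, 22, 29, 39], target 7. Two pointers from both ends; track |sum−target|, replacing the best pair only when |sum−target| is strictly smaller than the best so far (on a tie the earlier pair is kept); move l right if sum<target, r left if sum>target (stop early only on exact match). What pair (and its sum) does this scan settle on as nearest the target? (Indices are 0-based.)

[0,9] -10+39=29 d=22 * → r--
[0,8] -10+29=19 d=12 * → r--
[0,7] -10+22=12 d=5 * → r--
[0,6] -10+14=4 d=3 * → l++
[1,6] -2+14=12 d=5 → r--
[1,5] -2+9=7 d=0 * → stop

pair (-2, 9) with sum 7 (|Δ|=0)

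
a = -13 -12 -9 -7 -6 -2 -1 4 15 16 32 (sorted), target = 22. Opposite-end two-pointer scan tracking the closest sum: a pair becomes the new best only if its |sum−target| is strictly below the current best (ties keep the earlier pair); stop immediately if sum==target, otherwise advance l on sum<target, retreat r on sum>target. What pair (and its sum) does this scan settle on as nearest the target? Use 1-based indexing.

[1,11] -13+32=19 d=3 * → l++
[2,11] -12+32=20 d=2 * → l++
[3,11] -9+32=23 d=1 * → r--
[3,10] -9+16=7 d=15 → l++
[4,10] -7+16=9 d=13 → l++
[5,10] -6+16=10 d=12 → l++
[6,10] -2+16=14 d=8 → l++
[7,10] -1+16=15 d=7 → l++
[8,10] 4+16=20 d=2 → l++
[9,10] 15+16=31 d=9 → r--

pair (-9, 32) with sum 23 (|Δ|=1)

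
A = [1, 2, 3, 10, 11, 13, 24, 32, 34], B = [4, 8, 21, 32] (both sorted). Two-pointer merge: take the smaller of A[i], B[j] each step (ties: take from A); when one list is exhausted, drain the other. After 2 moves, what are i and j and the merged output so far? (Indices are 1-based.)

i=3, j=1, merged so far=[1, 2]

[i=1,j=1] A[i]=1<=B[j]=4 take 1 → i++
[i=2,j=1] A[i]=2<=B[j]=4 take 2 → i++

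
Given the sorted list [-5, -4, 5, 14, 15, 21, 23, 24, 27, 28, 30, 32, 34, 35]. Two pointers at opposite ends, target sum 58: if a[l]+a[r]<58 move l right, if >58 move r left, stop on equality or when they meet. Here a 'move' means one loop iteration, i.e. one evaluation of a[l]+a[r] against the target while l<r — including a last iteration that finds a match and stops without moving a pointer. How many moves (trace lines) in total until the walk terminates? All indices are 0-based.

7 moves

[0,13] -5+35=30 <58 → l++
[1,13] -4+35=31 <58 → l++
[2,13] 5+35=40 <58 → l++
[3,13] 14+35=49 <58 → l++
[4,13] 15+35=50 <58 → l++
[5,13] 21+35=56 <58 → l++
[6,13] 23+35=58 → found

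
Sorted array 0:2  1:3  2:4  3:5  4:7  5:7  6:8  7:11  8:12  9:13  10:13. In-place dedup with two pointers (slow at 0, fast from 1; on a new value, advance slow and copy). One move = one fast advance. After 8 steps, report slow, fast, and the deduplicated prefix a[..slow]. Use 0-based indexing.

slow=7, fast=9, prefix=[2, 3, 4, 5, 7, 8, 11, 12]

(s=0,f=1) a[fast]=3≠a[slow]=2 write a[1]=3 → slow++,fast++
(s=1,f=2) a[fast]=4≠a[slow]=3 write a[2]=4 → slow++,fast++
(s=2,f=3) a[fast]=5≠a[slow]=4 write a[3]=5 → slow++,fast++
(s=3,f=4) a[fast]=7≠a[slow]=5 write a[4]=7 → slow++,fast++
(s=4,f=5) a[fast]=7=a[slow] dup → fast++
(s=4,f=6) a[fast]=8≠a[slow]=7 write a[5]=8 → slow++,fast++
(s=5,f=7) a[fast]=11≠a[slow]=8 write a[6]=11 → slow++,fast++
(s=6,f=8) a[fast]=12≠a[slow]=11 write a[7]=12 → slow++,fast++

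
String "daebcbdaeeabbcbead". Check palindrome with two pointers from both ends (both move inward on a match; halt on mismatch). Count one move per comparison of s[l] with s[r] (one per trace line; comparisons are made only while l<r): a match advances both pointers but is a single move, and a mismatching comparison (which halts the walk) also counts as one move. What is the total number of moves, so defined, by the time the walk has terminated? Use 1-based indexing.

l=1 r=18: 'd'=='d', l++,r--
l=2 r=17: 'a'=='a', l++,r--
l=3 r=16: 'e'=='e', l++,r--
l=4 r=15: 'b'=='b', l++,r--
l=5 r=14: 'c'=='c', l++,r--
l=6 r=13: 'b'=='b', l++,r--
l=7 r=12: 'd'!='b', stop

7 moves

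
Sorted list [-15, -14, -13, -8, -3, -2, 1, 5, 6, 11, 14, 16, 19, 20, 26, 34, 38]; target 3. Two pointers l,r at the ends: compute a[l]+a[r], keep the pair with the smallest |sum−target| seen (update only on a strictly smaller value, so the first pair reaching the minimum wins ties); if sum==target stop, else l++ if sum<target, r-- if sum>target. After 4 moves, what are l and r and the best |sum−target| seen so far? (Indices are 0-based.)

[0,16] -15+38=23 d=20 * → r--
[0,15] -15+34=19 d=16 * → r--
[0,14] -15+26=11 d=8 * → r--
[0,13] -15+20=5 d=2 * → r--

l=0, r=12, best |Δ|=2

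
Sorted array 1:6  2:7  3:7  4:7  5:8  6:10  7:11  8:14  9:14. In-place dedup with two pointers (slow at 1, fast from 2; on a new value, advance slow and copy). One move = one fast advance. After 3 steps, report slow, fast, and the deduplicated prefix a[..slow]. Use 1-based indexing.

slow=2, fast=5, prefix=[6, 7]

slow=1 fast=2: a[fast]=7≠a[slow]=6 write a[2]=7, slow++,fast++
slow=2 fast=3: a[fast]=7=a[slow] dup, fast++
slow=2 fast=4: a[fast]=7=a[slow] dup, fast++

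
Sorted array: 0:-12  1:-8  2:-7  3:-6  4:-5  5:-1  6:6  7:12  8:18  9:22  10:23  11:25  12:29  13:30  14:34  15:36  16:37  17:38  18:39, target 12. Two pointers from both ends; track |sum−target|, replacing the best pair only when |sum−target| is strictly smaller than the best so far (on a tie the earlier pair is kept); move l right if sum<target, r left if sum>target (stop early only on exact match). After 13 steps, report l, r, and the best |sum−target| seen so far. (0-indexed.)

[0,18] -12+39=27 d=15 * → r--
[0,17] -12+38=26 d=14 * → r--
[0,16] -12+37=25 d=13 * → r--
[0,15] -12+36=24 d=12 * → r--
[0,14] -12+34=22 d=10 * → r--
[0,13] -12+30=18 d=6 * → r--
[0,12] -12+29=17 d=5 * → r--
[0,11] -12+25=13 d=1 * → r--
[0,10] -12+23=11 d=1 → l++
[1,10] -8+23=15 d=3 → r--
[1,9] -8+22=14 d=2 → r--
[1,8] -8+18=10 d=2 → l++
[2,8] -7+18=11 d=1 → l++

l=3, r=8, best |Δ|=1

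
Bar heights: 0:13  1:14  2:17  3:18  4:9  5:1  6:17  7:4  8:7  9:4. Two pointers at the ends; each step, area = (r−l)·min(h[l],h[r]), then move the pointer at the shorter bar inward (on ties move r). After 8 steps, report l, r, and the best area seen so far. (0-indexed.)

[0,9] min(13,4)*9=36 best=36 * → r--
[0,8] min(13,7)*8=56 best=56 * → r--
[0,7] min(13,4)*7=28 best=56 → r--
[0,6] min(13,17)*6=78 best=78 * → l++
[1,6] min(14,17)*5=70 best=78 → l++
[2,6] min(17,17)*4=68 best=78 → r--
[2,5] min(17,1)*3=3 best=78 → r--
[2,4] min(17,9)*2=18 best=78 → r--

l=2, r=3, best area=78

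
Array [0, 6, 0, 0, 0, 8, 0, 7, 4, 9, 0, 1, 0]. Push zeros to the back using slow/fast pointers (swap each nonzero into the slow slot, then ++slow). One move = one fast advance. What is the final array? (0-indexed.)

slow=0 fast=0: a[fast]=0, fast++
slow=0 fast=1: a[fast]=6≠0 swap→a[0]=6, slow++,fast++
slow=1 fast=2: a[fast]=0, fast++
slow=1 fast=3: a[fast]=0, fast++
slow=1 fast=4: a[fast]=0, fast++
slow=1 fast=5: a[fast]=8≠0 swap→a[1]=8, slow++,fast++
slow=2 fast=6: a[fast]=0, fast++
slow=2 fast=7: a[fast]=7≠0 swap→a[2]=7, slow++,fast++
slow=3 fast=8: a[fast]=4≠0 swap→a[3]=4, slow++,fast++
slow=4 fast=9: a[fast]=9≠0 swap→a[4]=9, slow++,fast++
slow=5 fast=10: a[fast]=0, fast++
slow=5 fast=11: a[fast]=1≠0 swap→a[5]=1, slow++,fast++
slow=6 fast=12: a[fast]=0, fast++

[6, 8, 7, 4, 9, 1, 0, 0, 0, 0, 0, 0, 0]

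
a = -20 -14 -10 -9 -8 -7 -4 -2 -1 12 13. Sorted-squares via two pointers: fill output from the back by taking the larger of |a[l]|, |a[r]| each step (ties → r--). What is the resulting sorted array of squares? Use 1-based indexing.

[1,11] |-20|>|13| out[11]=400 → l++
[2,11] |-14|>|13| out[10]=196 → l++
[3,11] |-10|<=|13| out[9]=169 → r--
[3,10] |-10|<=|12| out[8]=144 → r--
[3,9] |-10|>|-1| out[7]=100 → l++
[4,9] |-9|>|-1| out[6]=81 → l++
[5,9] |-8|>|-1| out[5]=64 → l++
[6,9] |-7|>|-1| out[4]=49 → l++
[7,9] |-4|>|-1| out[3]=16 → l++
[8,9] |-2|>|-1| out[2]=4 → l++
[9,9] |-1|<=|-1| out[1]=1 → r--

[1, 4, 16, 49, 64, 81, 100, 144, 169, 196, 400]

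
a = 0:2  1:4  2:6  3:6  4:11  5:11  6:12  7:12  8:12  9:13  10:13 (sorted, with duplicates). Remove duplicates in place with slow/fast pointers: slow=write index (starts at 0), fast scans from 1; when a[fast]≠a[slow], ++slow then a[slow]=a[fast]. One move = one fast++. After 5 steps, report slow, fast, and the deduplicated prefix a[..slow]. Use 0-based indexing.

slow=3, fast=6, prefix=[2, 4, 6, 11]

(s=0,f=1) a[fast]=4≠a[slow]=2 write a[1]=4 → slow++,fast++
(s=1,f=2) a[fast]=6≠a[slow]=4 write a[2]=6 → slow++,fast++
(s=2,f=3) a[fast]=6=a[slow] dup → fast++
(s=2,f=4) a[fast]=11≠a[slow]=6 write a[3]=11 → slow++,fast++
(s=3,f=5) a[fast]=11=a[slow] dup → fast++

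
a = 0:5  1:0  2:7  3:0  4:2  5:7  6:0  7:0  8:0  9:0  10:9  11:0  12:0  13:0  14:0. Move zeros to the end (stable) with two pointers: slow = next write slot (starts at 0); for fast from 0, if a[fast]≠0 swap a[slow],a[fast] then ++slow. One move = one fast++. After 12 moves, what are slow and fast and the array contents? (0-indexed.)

(s=0,f=0) a[fast]=5≠0 swap→a[0]=5 → slow++,fast++
(s=1,f=1) a[fast]=0 → fast++
(s=1,f=2) a[fast]=7≠0 swap→a[1]=7 → slow++,fast++
(s=2,f=3) a[fast]=0 → fast++
(s=2,f=4) a[fast]=2≠0 swap→a[2]=2 → slow++,fast++
(s=3,f=5) a[fast]=7≠0 swap→a[3]=7 → slow++,fast++
(s=4,f=6) a[fast]=0 → fast++
(s=4,f=7) a[fast]=0 → fast++
(s=4,f=8) a[fast]=0 → fast++
(s=4,f=9) a[fast]=0 → fast++
(s=4,f=10) a[fast]=9≠0 swap→a[4]=9 → slow++,fast++
(s=5,f=11) a[fast]=0 → fast++

slow=5, fast=12, a=[5, 7, 2, 7, 9, 0, 0, 0, 0, 0, 0, 0, 0, 0, 0]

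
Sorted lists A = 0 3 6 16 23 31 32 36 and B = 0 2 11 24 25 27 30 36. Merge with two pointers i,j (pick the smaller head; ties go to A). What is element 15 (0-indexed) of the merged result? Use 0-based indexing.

i=0 j=0: A[i]=0<=B[j]=0 take 0, i++
i=1 j=0: A[i]=3>B[j]=0 take 0, j++
i=1 j=1: A[i]=3>B[j]=2 take 2, j++
i=1 j=2: A[i]=3<=B[j]=11 take 3, i++
i=2 j=2: A[i]=6<=B[j]=11 take 6, i++
i=3 j=2: A[i]=16>B[j]=11 take 11, j++
i=3 j=3: A[i]=16<=B[j]=24 take 16, i++
i=4 j=3: A[i]=23<=B[j]=24 take 23, i++
i=5 j=3: A[i]=31>B[j]=24 take 24, j++
i=5 j=4: A[i]=31>B[j]=25 take 25, j++
i=5 j=5: A[i]=31>B[j]=27 take 27, j++
i=5 j=6: A[i]=31>B[j]=30 take 30, j++
i=5 j=7: A[i]=31<=B[j]=36 take 31, i++
i=6 j=7: A[i]=32<=B[j]=36 take 32, i++
i=7 j=7: A[i]=36<=B[j]=36 take 36, i++
i=8 j=7: A done, take B[j]=36, j++

merged[15] = 36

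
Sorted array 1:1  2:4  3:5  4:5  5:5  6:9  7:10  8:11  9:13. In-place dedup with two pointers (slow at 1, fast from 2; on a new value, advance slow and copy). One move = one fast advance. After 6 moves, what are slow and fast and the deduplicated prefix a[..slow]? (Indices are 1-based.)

slow=1 fast=2: a[fast]=4≠a[slow]=1 write a[2]=4, slow++,fast++
slow=2 fast=3: a[fast]=5≠a[slow]=4 write a[3]=5, slow++,fast++
slow=3 fast=4: a[fast]=5=a[slow] dup, fast++
slow=3 fast=5: a[fast]=5=a[slow] dup, fast++
slow=3 fast=6: a[fast]=9≠a[slow]=5 write a[4]=9, slow++,fast++
slow=4 fast=7: a[fast]=10≠a[slow]=9 write a[5]=10, slow++,fast++

slow=5, fast=8, prefix=[1, 4, 5, 9, 10]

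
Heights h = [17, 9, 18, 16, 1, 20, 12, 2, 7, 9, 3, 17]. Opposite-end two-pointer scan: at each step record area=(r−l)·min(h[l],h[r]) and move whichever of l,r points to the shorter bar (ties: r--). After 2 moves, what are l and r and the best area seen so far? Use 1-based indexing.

l=1 r=12: min(17,17)*11=187 best=187 *, r--
l=1 r=11: min(17,3)*10=30 best=187, r--

l=1, r=10, best area=187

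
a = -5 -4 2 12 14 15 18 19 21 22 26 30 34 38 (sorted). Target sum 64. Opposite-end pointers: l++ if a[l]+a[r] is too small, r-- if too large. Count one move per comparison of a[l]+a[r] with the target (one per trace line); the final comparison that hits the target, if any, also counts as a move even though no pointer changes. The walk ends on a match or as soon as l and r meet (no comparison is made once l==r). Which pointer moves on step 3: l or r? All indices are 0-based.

l

[0,13] -5+38=33 <64 → l++
[1,13] -4+38=34 <64 → l++
[2,13] 2+38=40 <64 → l++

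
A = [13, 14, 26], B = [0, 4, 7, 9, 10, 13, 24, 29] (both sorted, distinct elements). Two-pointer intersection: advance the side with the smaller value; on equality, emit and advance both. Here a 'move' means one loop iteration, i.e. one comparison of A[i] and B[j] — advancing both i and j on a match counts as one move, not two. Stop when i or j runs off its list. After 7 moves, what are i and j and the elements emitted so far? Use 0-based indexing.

i=2, j=6, emitted=[13]

[i=0,j=0] 13>0 → j++
[i=0,j=1] 13>4 → j++
[i=0,j=2] 13>7 → j++
[i=0,j=3] 13>9 → j++
[i=0,j=4] 13>10 → j++
[i=0,j=5] 13==13 emit → i++,j++
[i=1,j=6] 14<24 → i++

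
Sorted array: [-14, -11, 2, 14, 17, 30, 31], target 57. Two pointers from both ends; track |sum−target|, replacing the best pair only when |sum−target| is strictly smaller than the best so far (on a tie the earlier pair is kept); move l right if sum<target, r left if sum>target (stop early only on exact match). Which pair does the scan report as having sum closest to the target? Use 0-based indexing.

pair (30, 31) with sum 61 (|Δ|=4)

l=0 r=6: -14+31=17 d=40 *, l++
l=1 r=6: -11+31=20 d=37 *, l++
l=2 r=6: 2+31=33 d=24 *, l++
l=3 r=6: 14+31=45 d=12 *, l++
l=4 r=6: 17+31=48 d=9 *, l++
l=5 r=6: 30+31=61 d=4 *, r--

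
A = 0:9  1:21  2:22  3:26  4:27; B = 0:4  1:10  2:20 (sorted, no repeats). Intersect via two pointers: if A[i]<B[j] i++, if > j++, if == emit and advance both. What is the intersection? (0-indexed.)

intersection = []

[i=0,j=0] 9>4 → j++
[i=0,j=1] 9<10 → i++
[i=1,j=1] 21>10 → j++
[i=1,j=2] 21>20 → j++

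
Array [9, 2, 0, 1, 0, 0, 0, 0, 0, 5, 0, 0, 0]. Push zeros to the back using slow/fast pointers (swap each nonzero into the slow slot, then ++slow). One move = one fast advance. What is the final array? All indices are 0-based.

[9, 2, 1, 5, 0, 0, 0, 0, 0, 0, 0, 0, 0]

(s=0,f=0) a[fast]=9≠0 swap→a[0]=9 → slow++,fast++
(s=1,f=1) a[fast]=2≠0 swap→a[1]=2 → slow++,fast++
(s=2,f=2) a[fast]=0 → fast++
(s=2,f=3) a[fast]=1≠0 swap→a[2]=1 → slow++,fast++
(s=3,f=4) a[fast]=0 → fast++
(s=3,f=5) a[fast]=0 → fast++
(s=3,f=6) a[fast]=0 → fast++
(s=3,f=7) a[fast]=0 → fast++
(s=3,f=8) a[fast]=0 → fast++
(s=3,f=9) a[fast]=5≠0 swap→a[3]=5 → slow++,fast++
(s=4,f=10) a[fast]=0 → fast++
(s=4,f=11) a[fast]=0 → fast++
(s=4,f=12) a[fast]=0 → fast++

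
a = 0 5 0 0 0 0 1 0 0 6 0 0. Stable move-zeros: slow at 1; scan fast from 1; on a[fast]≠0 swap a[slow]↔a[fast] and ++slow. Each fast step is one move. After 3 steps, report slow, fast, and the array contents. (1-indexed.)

slow=2, fast=4, a=[5, 0, 0, 0, 0, 0, 1, 0, 0, 6, 0, 0]

(s=1,f=1) a[fast]=0 → fast++
(s=1,f=2) a[fast]=5≠0 swap→a[1]=5 → slow++,fast++
(s=2,f=3) a[fast]=0 → fast++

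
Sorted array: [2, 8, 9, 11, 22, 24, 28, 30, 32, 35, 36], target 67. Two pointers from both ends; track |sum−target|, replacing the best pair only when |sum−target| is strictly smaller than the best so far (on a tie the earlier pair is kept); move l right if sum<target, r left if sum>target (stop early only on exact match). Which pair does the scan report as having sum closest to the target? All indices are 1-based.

pair (32, 35) with sum 67 (|Δ|=0)

[1,11] 2+36=38 d=29 * → l++
[2,11] 8+36=44 d=23 * → l++
[3,11] 9+36=45 d=22 * → l++
[4,11] 11+36=47 d=20 * → l++
[5,11] 22+36=58 d=9 * → l++
[6,11] 24+36=60 d=7 * → l++
[7,11] 28+36=64 d=3 * → l++
[8,11] 30+36=66 d=1 * → l++
[9,11] 32+36=68 d=1 → r--
[9,10] 32+35=67 d=0 * → stop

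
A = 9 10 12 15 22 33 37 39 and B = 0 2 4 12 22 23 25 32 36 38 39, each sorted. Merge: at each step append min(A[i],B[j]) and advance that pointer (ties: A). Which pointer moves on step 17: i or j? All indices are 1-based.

j

[i=1,j=1] A[i]=9>B[j]=0 take 0 → j++
[i=1,j=2] A[i]=9>B[j]=2 take 2 → j++
[i=1,j=3] A[i]=9>B[j]=4 take 4 → j++
[i=1,j=4] A[i]=9<=B[j]=12 take 9 → i++
[i=2,j=4] A[i]=10<=B[j]=12 take 10 → i++
[i=3,j=4] A[i]=12<=B[j]=12 take 12 → i++
[i=4,j=4] A[i]=15>B[j]=12 take 12 → j++
[i=4,j=5] A[i]=15<=B[j]=22 take 15 → i++
[i=5,j=5] A[i]=22<=B[j]=22 take 22 → i++
[i=6,j=5] A[i]=33>B[j]=22 take 22 → j++
[i=6,j=6] A[i]=33>B[j]=23 take 23 → j++
[i=6,j=7] A[i]=33>B[j]=25 take 25 → j++
[i=6,j=8] A[i]=33>B[j]=32 take 32 → j++
[i=6,j=9] A[i]=33<=B[j]=36 take 33 → i++
[i=7,j=9] A[i]=37>B[j]=36 take 36 → j++
[i=7,j=10] A[i]=37<=B[j]=38 take 37 → i++
[i=8,j=10] A[i]=39>B[j]=38 take 38 → j++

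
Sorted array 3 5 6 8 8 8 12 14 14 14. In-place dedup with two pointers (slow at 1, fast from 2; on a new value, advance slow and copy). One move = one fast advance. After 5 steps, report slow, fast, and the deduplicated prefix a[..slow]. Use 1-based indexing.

(s=1,f=2) a[fast]=5≠a[slow]=3 write a[2]=5 → slow++,fast++
(s=2,f=3) a[fast]=6≠a[slow]=5 write a[3]=6 → slow++,fast++
(s=3,f=4) a[fast]=8≠a[slow]=6 write a[4]=8 → slow++,fast++
(s=4,f=5) a[fast]=8=a[slow] dup → fast++
(s=4,f=6) a[fast]=8=a[slow] dup → fast++

slow=4, fast=7, prefix=[3, 5, 6, 8]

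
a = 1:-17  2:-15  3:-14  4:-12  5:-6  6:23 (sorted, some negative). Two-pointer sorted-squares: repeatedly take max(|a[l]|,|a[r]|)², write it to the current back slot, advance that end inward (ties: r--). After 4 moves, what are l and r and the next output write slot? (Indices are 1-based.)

l=1 r=6: |-17|<=|23| out[6]=529, r--
l=1 r=5: |-17|>|-6| out[5]=289, l++
l=2 r=5: |-15|>|-6| out[4]=225, l++
l=3 r=5: |-14|>|-6| out[3]=196, l++

l=4, r=5, next write slot=2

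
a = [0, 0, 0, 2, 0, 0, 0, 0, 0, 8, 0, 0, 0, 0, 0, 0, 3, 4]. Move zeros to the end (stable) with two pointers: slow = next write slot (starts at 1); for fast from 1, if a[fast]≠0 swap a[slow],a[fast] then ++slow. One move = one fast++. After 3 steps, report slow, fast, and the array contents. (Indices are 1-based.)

slow=1, fast=4, a=[0, 0, 0, 2, 0, 0, 0, 0, 0, 8, 0, 0, 0, 0, 0, 0, 3, 4]

slow=1 fast=1: a[fast]=0, fast++
slow=1 fast=2: a[fast]=0, fast++
slow=1 fast=3: a[fast]=0, fast++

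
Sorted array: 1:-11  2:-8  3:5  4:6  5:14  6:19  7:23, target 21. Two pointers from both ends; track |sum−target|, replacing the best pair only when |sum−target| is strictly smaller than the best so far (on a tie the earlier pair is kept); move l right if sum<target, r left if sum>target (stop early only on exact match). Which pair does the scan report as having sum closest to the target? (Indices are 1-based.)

l=1 r=7: -11+23=12 d=9 *, l++
l=2 r=7: -8+23=15 d=6 *, l++
l=3 r=7: 5+23=28 d=7, r--
l=3 r=6: 5+19=24 d=3 *, r--
l=3 r=5: 5+14=19 d=2 *, l++
l=4 r=5: 6+14=20 d=1 *, l++

pair (6, 14) with sum 20 (|Δ|=1)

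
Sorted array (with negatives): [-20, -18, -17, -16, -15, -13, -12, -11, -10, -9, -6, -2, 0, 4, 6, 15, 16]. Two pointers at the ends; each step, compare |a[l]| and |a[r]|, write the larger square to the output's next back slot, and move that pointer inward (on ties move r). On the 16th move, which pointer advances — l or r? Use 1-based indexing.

l=1 r=17: |-20|>|16| out[17]=400, l++
l=2 r=17: |-18|>|16| out[16]=324, l++
l=3 r=17: |-17|>|16| out[15]=289, l++
l=4 r=17: |-16|<=|16| out[14]=256, r--
l=4 r=16: |-16|>|15| out[13]=256, l++
l=5 r=16: |-15|<=|15| out[12]=225, r--
l=5 r=15: |-15|>|6| out[11]=225, l++
l=6 r=15: |-13|>|6| out[10]=169, l++
l=7 r=15: |-12|>|6| out[9]=144, l++
l=8 r=15: |-11|>|6| out[8]=121, l++
l=9 r=15: |-10|>|6| out[7]=100, l++
l=10 r=15: |-9|>|6| out[6]=81, l++
l=11 r=15: |-6|<=|6| out[5]=36, r--
l=11 r=14: |-6|>|4| out[4]=36, l++
l=12 r=14: |-2|<=|4| out[3]=16, r--
l=12 r=13: |-2|>|0| out[2]=4, l++

l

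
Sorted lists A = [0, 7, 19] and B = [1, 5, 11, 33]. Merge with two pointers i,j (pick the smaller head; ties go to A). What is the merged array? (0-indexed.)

[i=0,j=0] A[i]=0<=B[j]=1 take 0 → i++
[i=1,j=0] A[i]=7>B[j]=1 take 1 → j++
[i=1,j=1] A[i]=7>B[j]=5 take 5 → j++
[i=1,j=2] A[i]=7<=B[j]=11 take 7 → i++
[i=2,j=2] A[i]=19>B[j]=11 take 11 → j++
[i=2,j=3] A[i]=19<=B[j]=33 take 19 → i++
[i=3,j=3] A done, take B[j]=33 → j++

[0, 1, 5, 7, 11, 19, 33]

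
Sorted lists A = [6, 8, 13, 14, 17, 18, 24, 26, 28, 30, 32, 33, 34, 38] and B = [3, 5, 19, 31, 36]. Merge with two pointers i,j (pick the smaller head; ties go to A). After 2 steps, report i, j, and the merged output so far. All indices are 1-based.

[i=1,j=1] A[i]=6>B[j]=3 take 3 → j++
[i=1,j=2] A[i]=6>B[j]=5 take 5 → j++

i=1, j=3, merged so far=[3, 5]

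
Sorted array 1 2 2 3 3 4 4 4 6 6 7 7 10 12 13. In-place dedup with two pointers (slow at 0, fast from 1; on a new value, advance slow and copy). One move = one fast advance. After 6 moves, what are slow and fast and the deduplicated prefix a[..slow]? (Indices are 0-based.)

(s=0,f=1) a[fast]=2≠a[slow]=1 write a[1]=2 → slow++,fast++
(s=1,f=2) a[fast]=2=a[slow] dup → fast++
(s=1,f=3) a[fast]=3≠a[slow]=2 write a[2]=3 → slow++,fast++
(s=2,f=4) a[fast]=3=a[slow] dup → fast++
(s=2,f=5) a[fast]=4≠a[slow]=3 write a[3]=4 → slow++,fast++
(s=3,f=6) a[fast]=4=a[slow] dup → fast++

slow=3, fast=7, prefix=[1, 2, 3, 4]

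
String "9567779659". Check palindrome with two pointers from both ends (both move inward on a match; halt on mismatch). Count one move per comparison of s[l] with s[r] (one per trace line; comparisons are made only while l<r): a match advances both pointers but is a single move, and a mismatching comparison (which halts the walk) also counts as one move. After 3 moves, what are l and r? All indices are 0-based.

l=0 r=9: '9'=='9', l++,r--
l=1 r=8: '5'=='5', l++,r--
l=2 r=7: '6'=='6', l++,r--

l=3, r=6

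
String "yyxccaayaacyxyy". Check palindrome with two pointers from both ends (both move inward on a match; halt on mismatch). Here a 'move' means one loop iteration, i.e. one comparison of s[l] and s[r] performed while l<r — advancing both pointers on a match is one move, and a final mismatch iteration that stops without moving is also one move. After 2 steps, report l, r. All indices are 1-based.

[1,15] 'y'=='y' → l++,r--
[2,14] 'y'=='y' → l++,r--

l=3, r=13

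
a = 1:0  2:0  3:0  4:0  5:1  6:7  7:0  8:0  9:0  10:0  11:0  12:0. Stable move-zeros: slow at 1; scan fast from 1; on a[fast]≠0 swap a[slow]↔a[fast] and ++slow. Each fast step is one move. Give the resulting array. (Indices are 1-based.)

[1, 7, 0, 0, 0, 0, 0, 0, 0, 0, 0, 0]

slow=1 fast=1: a[fast]=0, fast++
slow=1 fast=2: a[fast]=0, fast++
slow=1 fast=3: a[fast]=0, fast++
slow=1 fast=4: a[fast]=0, fast++
slow=1 fast=5: a[fast]=1≠0 swap→a[1]=1, slow++,fast++
slow=2 fast=6: a[fast]=7≠0 swap→a[2]=7, slow++,fast++
slow=3 fast=7: a[fast]=0, fast++
slow=3 fast=8: a[fast]=0, fast++
slow=3 fast=9: a[fast]=0, fast++
slow=3 fast=10: a[fast]=0, fast++
slow=3 fast=11: a[fast]=0, fast++
slow=3 fast=12: a[fast]=0, fast++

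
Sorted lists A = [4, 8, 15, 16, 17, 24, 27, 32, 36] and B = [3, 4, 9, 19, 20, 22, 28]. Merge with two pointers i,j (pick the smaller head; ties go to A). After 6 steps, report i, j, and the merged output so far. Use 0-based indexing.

[i=0,j=0] A[i]=4>B[j]=3 take 3 → j++
[i=0,j=1] A[i]=4<=B[j]=4 take 4 → i++
[i=1,j=1] A[i]=8>B[j]=4 take 4 → j++
[i=1,j=2] A[i]=8<=B[j]=9 take 8 → i++
[i=2,j=2] A[i]=15>B[j]=9 take 9 → j++
[i=2,j=3] A[i]=15<=B[j]=19 take 15 → i++

i=3, j=3, merged so far=[3, 4, 4, 8, 9, 15]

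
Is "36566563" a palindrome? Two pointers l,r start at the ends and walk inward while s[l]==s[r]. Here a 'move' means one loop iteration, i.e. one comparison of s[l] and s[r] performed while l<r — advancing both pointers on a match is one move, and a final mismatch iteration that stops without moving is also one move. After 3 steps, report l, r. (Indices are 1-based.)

l=4, r=5

[1,8] '3'=='3' → l++,r--
[2,7] '6'=='6' → l++,r--
[3,6] '5'=='5' → l++,r--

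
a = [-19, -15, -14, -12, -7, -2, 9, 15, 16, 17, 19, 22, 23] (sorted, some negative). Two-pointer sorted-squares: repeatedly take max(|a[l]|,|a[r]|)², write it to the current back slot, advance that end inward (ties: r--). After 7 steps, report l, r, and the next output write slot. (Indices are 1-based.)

[1,13] |-19|<=|23| out[13]=529 → r--
[1,12] |-19|<=|22| out[12]=484 → r--
[1,11] |-19|<=|19| out[11]=361 → r--
[1,10] |-19|>|17| out[10]=361 → l++
[2,10] |-15|<=|17| out[9]=289 → r--
[2,9] |-15|<=|16| out[8]=256 → r--
[2,8] |-15|<=|15| out[7]=225 → r--

l=2, r=7, next write slot=6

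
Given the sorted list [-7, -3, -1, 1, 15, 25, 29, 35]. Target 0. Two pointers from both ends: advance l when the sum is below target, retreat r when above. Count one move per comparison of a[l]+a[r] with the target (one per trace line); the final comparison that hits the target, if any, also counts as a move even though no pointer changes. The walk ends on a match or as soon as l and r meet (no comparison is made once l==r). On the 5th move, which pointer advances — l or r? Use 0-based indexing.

l

l=0 r=7: -7+35=28 >0, r--
l=0 r=6: -7+29=22 >0, r--
l=0 r=5: -7+25=18 >0, r--
l=0 r=4: -7+15=8 >0, r--
l=0 r=3: -7+1=-6 <0, l++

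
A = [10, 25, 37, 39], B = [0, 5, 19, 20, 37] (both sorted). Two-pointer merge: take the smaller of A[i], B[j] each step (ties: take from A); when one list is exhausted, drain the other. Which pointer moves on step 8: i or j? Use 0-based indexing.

i=0 j=0: A[i]=10>B[j]=0 take 0, j++
i=0 j=1: A[i]=10>B[j]=5 take 5, j++
i=0 j=2: A[i]=10<=B[j]=19 take 10, i++
i=1 j=2: A[i]=25>B[j]=19 take 19, j++
i=1 j=3: A[i]=25>B[j]=20 take 20, j++
i=1 j=4: A[i]=25<=B[j]=37 take 25, i++
i=2 j=4: A[i]=37<=B[j]=37 take 37, i++
i=3 j=4: A[i]=39>B[j]=37 take 37, j++

j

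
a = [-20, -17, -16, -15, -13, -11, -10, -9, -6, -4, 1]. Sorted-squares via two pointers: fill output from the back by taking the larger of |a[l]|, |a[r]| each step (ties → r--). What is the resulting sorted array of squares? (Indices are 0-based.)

[0,10] |-20|>|1| out[10]=400 → l++
[1,10] |-17|>|1| out[9]=289 → l++
[2,10] |-16|>|1| out[8]=256 → l++
[3,10] |-15|>|1| out[7]=225 → l++
[4,10] |-13|>|1| out[6]=169 → l++
[5,10] |-11|>|1| out[5]=121 → l++
[6,10] |-10|>|1| out[4]=100 → l++
[7,10] |-9|>|1| out[3]=81 → l++
[8,10] |-6|>|1| out[2]=36 → l++
[9,10] |-4|>|1| out[1]=16 → l++
[10,10] |1|<=|1| out[0]=1 → r--

[1, 16, 36, 81, 100, 121, 169, 225, 256, 289, 400]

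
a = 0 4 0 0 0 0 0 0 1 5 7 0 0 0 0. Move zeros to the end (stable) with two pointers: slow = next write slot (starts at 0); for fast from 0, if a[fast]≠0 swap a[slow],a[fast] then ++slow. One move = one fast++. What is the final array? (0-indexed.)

(s=0,f=0) a[fast]=0 → fast++
(s=0,f=1) a[fast]=4≠0 swap→a[0]=4 → slow++,fast++
(s=1,f=2) a[fast]=0 → fast++
(s=1,f=3) a[fast]=0 → fast++
(s=1,f=4) a[fast]=0 → fast++
(s=1,f=5) a[fast]=0 → fast++
(s=1,f=6) a[fast]=0 → fast++
(s=1,f=7) a[fast]=0 → fast++
(s=1,f=8) a[fast]=1≠0 swap→a[1]=1 → slow++,fast++
(s=2,f=9) a[fast]=5≠0 swap→a[2]=5 → slow++,fast++
(s=3,f=10) a[fast]=7≠0 swap→a[3]=7 → slow++,fast++
(s=4,f=11) a[fast]=0 → fast++
(s=4,f=12) a[fast]=0 → fast++
(s=4,f=13) a[fast]=0 → fast++
(s=4,f=14) a[fast]=0 → fast++

[4, 1, 5, 7, 0, 0, 0, 0, 0, 0, 0, 0, 0, 0, 0]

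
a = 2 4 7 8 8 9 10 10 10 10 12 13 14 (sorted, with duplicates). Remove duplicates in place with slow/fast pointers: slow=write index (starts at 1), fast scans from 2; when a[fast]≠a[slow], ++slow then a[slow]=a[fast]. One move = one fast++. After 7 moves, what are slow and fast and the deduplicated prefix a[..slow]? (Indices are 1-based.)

slow=6, fast=9, prefix=[2, 4, 7, 8, 9, 10]

slow=1 fast=2: a[fast]=4≠a[slow]=2 write a[2]=4, slow++,fast++
slow=2 fast=3: a[fast]=7≠a[slow]=4 write a[3]=7, slow++,fast++
slow=3 fast=4: a[fast]=8≠a[slow]=7 write a[4]=8, slow++,fast++
slow=4 fast=5: a[fast]=8=a[slow] dup, fast++
slow=4 fast=6: a[fast]=9≠a[slow]=8 write a[5]=9, slow++,fast++
slow=5 fast=7: a[fast]=10≠a[slow]=9 write a[6]=10, slow++,fast++
slow=6 fast=8: a[fast]=10=a[slow] dup, fast++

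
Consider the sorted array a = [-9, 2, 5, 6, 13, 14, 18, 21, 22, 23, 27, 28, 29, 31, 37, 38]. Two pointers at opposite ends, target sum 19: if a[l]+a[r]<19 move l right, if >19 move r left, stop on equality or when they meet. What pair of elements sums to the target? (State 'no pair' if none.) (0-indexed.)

(-9, 28)

[0,15] -9+38=29 >19 → r--
[0,14] -9+37=28 >19 → r--
[0,13] -9+31=22 >19 → r--
[0,12] -9+29=20 >19 → r--
[0,11] -9+28=19 → found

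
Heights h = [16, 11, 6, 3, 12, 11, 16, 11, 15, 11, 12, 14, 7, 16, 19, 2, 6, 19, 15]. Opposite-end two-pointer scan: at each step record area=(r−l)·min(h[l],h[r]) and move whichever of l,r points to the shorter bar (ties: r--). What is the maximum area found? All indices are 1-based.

max area = 272

l=1 r=19: min(16,15)*18=270 best=270 *, r--
l=1 r=18: min(16,19)*17=272 best=272 *, l++
l=2 r=18: min(11,19)*16=176 best=272, l++
l=3 r=18: min(6,19)*15=90 best=272, l++
l=4 r=18: min(3,19)*14=42 best=272, l++
l=5 r=18: min(12,19)*13=156 best=272, l++
l=6 r=18: min(11,19)*12=132 best=272, l++
l=7 r=18: min(16,19)*11=176 best=272, l++
l=8 r=18: min(11,19)*10=110 best=272, l++
l=9 r=18: min(15,19)*9=135 best=272, l++
l=10 r=18: min(11,19)*8=88 best=272, l++
l=11 r=18: min(12,19)*7=84 best=272, l++
l=12 r=18: min(14,19)*6=84 best=272, l++
l=13 r=18: min(7,19)*5=35 best=272, l++
l=14 r=18: min(16,19)*4=64 best=272, l++
l=15 r=18: min(19,19)*3=57 best=272, r--
l=15 r=17: min(19,6)*2=12 best=272, r--
l=15 r=16: min(19,2)*1=2 best=272, r--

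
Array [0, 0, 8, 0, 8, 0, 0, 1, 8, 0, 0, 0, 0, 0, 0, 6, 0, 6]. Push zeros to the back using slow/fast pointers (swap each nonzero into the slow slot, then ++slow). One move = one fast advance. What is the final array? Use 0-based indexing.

[8, 8, 1, 8, 6, 6, 0, 0, 0, 0, 0, 0, 0, 0, 0, 0, 0, 0]

slow=0 fast=0: a[fast]=0, fast++
slow=0 fast=1: a[fast]=0, fast++
slow=0 fast=2: a[fast]=8≠0 swap→a[0]=8, slow++,fast++
slow=1 fast=3: a[fast]=0, fast++
slow=1 fast=4: a[fast]=8≠0 swap→a[1]=8, slow++,fast++
slow=2 fast=5: a[fast]=0, fast++
slow=2 fast=6: a[fast]=0, fast++
slow=2 fast=7: a[fast]=1≠0 swap→a[2]=1, slow++,fast++
slow=3 fast=8: a[fast]=8≠0 swap→a[3]=8, slow++,fast++
slow=4 fast=9: a[fast]=0, fast++
slow=4 fast=10: a[fast]=0, fast++
slow=4 fast=11: a[fast]=0, fast++
slow=4 fast=12: a[fast]=0, fast++
slow=4 fast=13: a[fast]=0, fast++
slow=4 fast=14: a[fast]=0, fast++
slow=4 fast=15: a[fast]=6≠0 swap→a[4]=6, slow++,fast++
slow=5 fast=16: a[fast]=0, fast++
slow=5 fast=17: a[fast]=6≠0 swap→a[5]=6, slow++,fast++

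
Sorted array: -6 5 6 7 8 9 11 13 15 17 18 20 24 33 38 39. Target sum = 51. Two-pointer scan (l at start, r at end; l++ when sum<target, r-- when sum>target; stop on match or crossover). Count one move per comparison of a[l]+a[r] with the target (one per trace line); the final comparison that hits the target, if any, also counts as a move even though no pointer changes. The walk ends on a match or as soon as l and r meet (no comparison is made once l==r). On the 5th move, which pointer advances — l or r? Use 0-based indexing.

[0,15] -6+39=33 <51 → l++
[1,15] 5+39=44 <51 → l++
[2,15] 6+39=45 <51 → l++
[3,15] 7+39=46 <51 → l++
[4,15] 8+39=47 <51 → l++

l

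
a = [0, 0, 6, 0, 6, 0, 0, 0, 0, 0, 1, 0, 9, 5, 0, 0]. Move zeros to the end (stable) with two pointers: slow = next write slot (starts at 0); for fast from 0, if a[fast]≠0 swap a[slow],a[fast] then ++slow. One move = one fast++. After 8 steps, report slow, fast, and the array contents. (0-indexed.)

slow=2, fast=8, a=[6, 6, 0, 0, 0, 0, 0, 0, 0, 0, 1, 0, 9, 5, 0, 0]

slow=0 fast=0: a[fast]=0, fast++
slow=0 fast=1: a[fast]=0, fast++
slow=0 fast=2: a[fast]=6≠0 swap→a[0]=6, slow++,fast++
slow=1 fast=3: a[fast]=0, fast++
slow=1 fast=4: a[fast]=6≠0 swap→a[1]=6, slow++,fast++
slow=2 fast=5: a[fast]=0, fast++
slow=2 fast=6: a[fast]=0, fast++
slow=2 fast=7: a[fast]=0, fast++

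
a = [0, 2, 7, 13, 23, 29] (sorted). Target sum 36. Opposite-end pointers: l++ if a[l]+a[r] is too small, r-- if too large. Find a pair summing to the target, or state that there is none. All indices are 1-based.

(7, 29)

l=1 r=6: 0+29=29 <36, l++
l=2 r=6: 2+29=31 <36, l++
l=3 r=6: 7+29=36, found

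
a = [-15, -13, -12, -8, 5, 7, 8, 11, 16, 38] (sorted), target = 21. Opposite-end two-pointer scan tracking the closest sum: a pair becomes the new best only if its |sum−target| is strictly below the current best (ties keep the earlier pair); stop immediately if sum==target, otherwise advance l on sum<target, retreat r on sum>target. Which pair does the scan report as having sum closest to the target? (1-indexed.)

[1,10] -15+38=23 d=2 * → r--
[1,9] -15+16=1 d=20 → l++
[2,9] -13+16=3 d=18 → l++
[3,9] -12+16=4 d=17 → l++
[4,9] -8+16=8 d=13 → l++
[5,9] 5+16=21 d=0 * → stop

pair (5, 16) with sum 21 (|Δ|=0)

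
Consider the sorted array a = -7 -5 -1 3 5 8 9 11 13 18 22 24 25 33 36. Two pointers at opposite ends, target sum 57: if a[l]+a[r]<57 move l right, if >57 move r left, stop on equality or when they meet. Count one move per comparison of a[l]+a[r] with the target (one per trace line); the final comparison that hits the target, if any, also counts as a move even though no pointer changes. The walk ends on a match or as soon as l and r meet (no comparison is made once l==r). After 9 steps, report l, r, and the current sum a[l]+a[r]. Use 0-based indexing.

l=9, r=14, sum=54

[0,14] -7+36=29 <57 → l++
[1,14] -5+36=31 <57 → l++
[2,14] -1+36=35 <57 → l++
[3,14] 3+36=39 <57 → l++
[4,14] 5+36=41 <57 → l++
[5,14] 8+36=44 <57 → l++
[6,14] 9+36=45 <57 → l++
[7,14] 11+36=47 <57 → l++
[8,14] 13+36=49 <57 → l++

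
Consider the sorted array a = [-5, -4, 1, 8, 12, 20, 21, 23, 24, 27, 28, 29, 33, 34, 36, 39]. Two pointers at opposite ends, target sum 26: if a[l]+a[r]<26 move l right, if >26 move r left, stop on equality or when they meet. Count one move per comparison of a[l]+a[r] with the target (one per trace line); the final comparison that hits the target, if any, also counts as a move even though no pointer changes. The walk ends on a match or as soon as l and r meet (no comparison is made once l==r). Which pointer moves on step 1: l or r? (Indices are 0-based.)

r

[0,15] -5+39=34 >26 → r--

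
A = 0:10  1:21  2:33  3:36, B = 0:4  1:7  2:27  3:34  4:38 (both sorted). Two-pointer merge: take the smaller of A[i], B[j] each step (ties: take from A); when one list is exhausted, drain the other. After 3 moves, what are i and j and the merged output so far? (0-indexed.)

i=1, j=2, merged so far=[4, 7, 10]

[i=0,j=0] A[i]=10>B[j]=4 take 4 → j++
[i=0,j=1] A[i]=10>B[j]=7 take 7 → j++
[i=0,j=2] A[i]=10<=B[j]=27 take 10 → i++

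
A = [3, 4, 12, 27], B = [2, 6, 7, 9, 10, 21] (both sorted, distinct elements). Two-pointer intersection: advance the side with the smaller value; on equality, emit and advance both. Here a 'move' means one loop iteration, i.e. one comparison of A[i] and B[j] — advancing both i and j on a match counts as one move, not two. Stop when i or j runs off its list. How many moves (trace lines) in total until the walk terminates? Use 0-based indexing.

i=0 j=0: 3>2, j++
i=0 j=1: 3<6, i++
i=1 j=1: 4<6, i++
i=2 j=1: 12>6, j++
i=2 j=2: 12>7, j++
i=2 j=3: 12>9, j++
i=2 j=4: 12>10, j++
i=2 j=5: 12<21, i++
i=3 j=5: 27>21, j++

9 moves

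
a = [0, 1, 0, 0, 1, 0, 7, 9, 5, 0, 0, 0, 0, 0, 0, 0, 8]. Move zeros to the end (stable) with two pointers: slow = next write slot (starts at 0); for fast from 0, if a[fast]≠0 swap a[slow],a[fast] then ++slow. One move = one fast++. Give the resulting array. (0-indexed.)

(s=0,f=0) a[fast]=0 → fast++
(s=0,f=1) a[fast]=1≠0 swap→a[0]=1 → slow++,fast++
(s=1,f=2) a[fast]=0 → fast++
(s=1,f=3) a[fast]=0 → fast++
(s=1,f=4) a[fast]=1≠0 swap→a[1]=1 → slow++,fast++
(s=2,f=5) a[fast]=0 → fast++
(s=2,f=6) a[fast]=7≠0 swap→a[2]=7 → slow++,fast++
(s=3,f=7) a[fast]=9≠0 swap→a[3]=9 → slow++,fast++
(s=4,f=8) a[fast]=5≠0 swap→a[4]=5 → slow++,fast++
(s=5,f=9) a[fast]=0 → fast++
(s=5,f=10) a[fast]=0 → fast++
(s=5,f=11) a[fast]=0 → fast++
(s=5,f=12) a[fast]=0 → fast++
(s=5,f=13) a[fast]=0 → fast++
(s=5,f=14) a[fast]=0 → fast++
(s=5,f=15) a[fast]=0 → fast++
(s=5,f=16) a[fast]=8≠0 swap→a[5]=8 → slow++,fast++

[1, 1, 7, 9, 5, 8, 0, 0, 0, 0, 0, 0, 0, 0, 0, 0, 0]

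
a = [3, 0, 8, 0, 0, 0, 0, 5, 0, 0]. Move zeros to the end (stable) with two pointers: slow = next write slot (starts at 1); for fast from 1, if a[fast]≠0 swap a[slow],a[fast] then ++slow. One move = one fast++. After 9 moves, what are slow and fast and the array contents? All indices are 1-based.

slow=4, fast=10, a=[3, 8, 5, 0, 0, 0, 0, 0, 0, 0]

(s=1,f=1) a[fast]=3≠0 swap→a[1]=3 → slow++,fast++
(s=2,f=2) a[fast]=0 → fast++
(s=2,f=3) a[fast]=8≠0 swap→a[2]=8 → slow++,fast++
(s=3,f=4) a[fast]=0 → fast++
(s=3,f=5) a[fast]=0 → fast++
(s=3,f=6) a[fast]=0 → fast++
(s=3,f=7) a[fast]=0 → fast++
(s=3,f=8) a[fast]=5≠0 swap→a[3]=5 → slow++,fast++
(s=4,f=9) a[fast]=0 → fast++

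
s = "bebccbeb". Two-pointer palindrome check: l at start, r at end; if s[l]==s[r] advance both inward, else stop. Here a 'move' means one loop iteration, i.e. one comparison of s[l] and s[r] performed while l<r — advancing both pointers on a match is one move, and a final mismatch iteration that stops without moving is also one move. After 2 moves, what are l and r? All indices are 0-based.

l=2, r=5

[0,7] 'b'=='b' → l++,r--
[1,6] 'e'=='e' → l++,r--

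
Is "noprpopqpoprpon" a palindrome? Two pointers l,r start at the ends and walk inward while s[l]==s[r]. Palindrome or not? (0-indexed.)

[0,14] 'n'=='n' → l++,r--
[1,13] 'o'=='o' → l++,r--
[2,12] 'p'=='p' → l++,r--
[3,11] 'r'=='r' → l++,r--
[4,10] 'p'=='p' → l++,r--
[5,9] 'o'=='o' → l++,r--
[6,8] 'p'=='p' → l++,r--

palindrome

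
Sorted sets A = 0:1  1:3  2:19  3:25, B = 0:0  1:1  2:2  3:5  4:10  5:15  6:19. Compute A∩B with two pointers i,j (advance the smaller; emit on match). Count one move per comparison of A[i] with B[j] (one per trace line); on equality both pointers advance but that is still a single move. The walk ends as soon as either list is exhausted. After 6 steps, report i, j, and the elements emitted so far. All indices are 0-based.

i=2, j=5, emitted=[1]

i=0 j=0: 1>0, j++
i=0 j=1: 1==1 emit, i++,j++
i=1 j=2: 3>2, j++
i=1 j=3: 3<5, i++
i=2 j=3: 19>5, j++
i=2 j=4: 19>10, j++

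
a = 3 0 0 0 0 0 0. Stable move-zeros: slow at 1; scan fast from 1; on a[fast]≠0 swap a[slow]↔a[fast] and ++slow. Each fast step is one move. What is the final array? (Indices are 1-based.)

slow=1 fast=1: a[fast]=3≠0 swap→a[1]=3, slow++,fast++
slow=2 fast=2: a[fast]=0, fast++
slow=2 fast=3: a[fast]=0, fast++
slow=2 fast=4: a[fast]=0, fast++
slow=2 fast=5: a[fast]=0, fast++
slow=2 fast=6: a[fast]=0, fast++
slow=2 fast=7: a[fast]=0, fast++

[3, 0, 0, 0, 0, 0, 0]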